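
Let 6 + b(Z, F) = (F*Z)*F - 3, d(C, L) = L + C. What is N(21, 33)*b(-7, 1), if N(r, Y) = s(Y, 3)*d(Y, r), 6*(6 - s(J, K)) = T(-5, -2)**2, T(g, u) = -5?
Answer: -1584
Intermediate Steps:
d(C, L) = C + L
s(J, K) = 11/6 (s(J, K) = 6 - 1/6*(-5)**2 = 6 - 1/6*25 = 6 - 25/6 = 11/6)
b(Z, F) = -9 + Z*F**2 (b(Z, F) = -6 + ((F*Z)*F - 3) = -6 + (Z*F**2 - 3) = -6 + (-3 + Z*F**2) = -9 + Z*F**2)
N(r, Y) = 11*Y/6 + 11*r/6 (N(r, Y) = 11*(Y + r)/6 = 11*Y/6 + 11*r/6)
N(21, 33)*b(-7, 1) = ((11/6)*33 + (11/6)*21)*(-9 - 7*1**2) = (121/2 + 77/2)*(-9 - 7*1) = 99*(-9 - 7) = 99*(-16) = -1584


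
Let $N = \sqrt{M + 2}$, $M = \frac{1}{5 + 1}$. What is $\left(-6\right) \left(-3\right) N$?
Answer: $3 \sqrt{78} \approx 26.495$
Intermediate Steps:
$M = \frac{1}{6} \approx 0.16667$
$N = \frac{\sqrt{78}}{6}$ ($N = \sqrt{\frac{1}{6} + 2} = \sqrt{\frac{13}{6}} = \frac{\sqrt{78}}{6} \approx 1.472$)
$\left(-6\right) \left(-3\right) N = \left(-6\right) \left(-3\right) \frac{\sqrt{78}}{6} = 18 \frac{\sqrt{78}}{6} = 3 \sqrt{78}$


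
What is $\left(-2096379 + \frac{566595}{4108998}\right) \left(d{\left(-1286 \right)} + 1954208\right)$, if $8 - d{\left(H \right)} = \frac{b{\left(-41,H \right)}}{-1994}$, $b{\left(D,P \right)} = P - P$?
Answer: $- \frac{2805608161582232292}{684833} \approx -4.0968 \cdot 10^{12}$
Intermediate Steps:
$b{\left(D,P \right)} = 0$
$d{\left(H \right)} = 8$ ($d{\left(H \right)} = 8 - \frac{0}{-1994} = 8 - 0 \left(- \frac{1}{1994}\right) = 8 - 0 = 8 + 0 = 8$)
$\left(-2096379 + \frac{566595}{4108998}\right) \left(d{\left(-1286 \right)} + 1954208\right) = \left(-2096379 + \frac{566595}{4108998}\right) \left(8 + 1954208\right) = \left(-2096379 + 566595 \cdot \frac{1}{4108998}\right) 1954216 = \left(-2096379 + \frac{188865}{1369666}\right) 1954216 = \left(- \frac{2871338850549}{1369666}\right) 1954216 = - \frac{2805608161582232292}{684833}$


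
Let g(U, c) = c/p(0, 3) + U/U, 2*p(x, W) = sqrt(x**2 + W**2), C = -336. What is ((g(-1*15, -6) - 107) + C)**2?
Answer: 198916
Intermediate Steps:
p(x, W) = sqrt(W**2 + x**2)/2 (p(x, W) = sqrt(x**2 + W**2)/2 = sqrt(W**2 + x**2)/2)
g(U, c) = 1 + 2*c/3 (g(U, c) = c/((sqrt(3**2 + 0**2)/2)) + U/U = c/((sqrt(9 + 0)/2)) + 1 = c/((sqrt(9)/2)) + 1 = c/(((1/2)*3)) + 1 = c/(3/2) + 1 = c*(2/3) + 1 = 2*c/3 + 1 = 1 + 2*c/3)
((g(-1*15, -6) - 107) + C)**2 = (((1 + (2/3)*(-6)) - 107) - 336)**2 = (((1 - 4) - 107) - 336)**2 = ((-3 - 107) - 336)**2 = (-110 - 336)**2 = (-446)**2 = 198916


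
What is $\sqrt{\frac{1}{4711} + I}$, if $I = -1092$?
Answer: $\frac{i \sqrt{24235320221}}{4711} \approx 33.045 i$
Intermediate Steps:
$\sqrt{\frac{1}{4711} + I} = \sqrt{\frac{1}{4711} - 1092} = \sqrt{- \frac{5144411}{4711}} = \frac{i \sqrt{24235320221}}{4711}$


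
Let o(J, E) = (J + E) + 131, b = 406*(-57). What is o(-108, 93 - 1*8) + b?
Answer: -23034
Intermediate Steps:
b = -23142
o(J, E) = 131 + E + J (o(J, E) = (E + J) + 131 = 131 + E + J)
o(-108, 93 - 1*8) + b = (131 + (93 - 1*8) - 108) - 23142 = (131 + (93 - 8) - 108) - 23142 = (131 + 85 - 108) - 23142 = 108 - 23142 = -23034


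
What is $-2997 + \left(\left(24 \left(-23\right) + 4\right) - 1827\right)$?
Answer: $-5372$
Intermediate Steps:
$-2997 + \left(\left(24 \left(-23\right) + 4\right) - 1827\right) = -2997 + \left(\left(-552 + 4\right) - 1827\right) = -2997 - 2375 = -5372$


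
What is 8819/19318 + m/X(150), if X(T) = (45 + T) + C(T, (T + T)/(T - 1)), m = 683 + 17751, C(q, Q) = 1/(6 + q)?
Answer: 55821132671/587672878 ≈ 94.987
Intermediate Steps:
m = 18434
X(T) = 45 + T + 1/(6 + T) (X(T) = (45 + T) + 1/(6 + T) = 45 + T + 1/(6 + T))
8819/19318 + m/X(150) = 8819/19318 + 18434/(((1 + (6 + 150)*(45 + 150))/(6 + 150))) = 8819*(1/19318) + 18434/(((1 + 156*195)/156)) = 8819/19318 + 18434/(((1 + 30420)/156)) = 8819/19318 + 18434/(((1/156)*30421)) = 8819/19318 + 18434/(30421/156) = 8819/19318 + 18434*(156/30421) = 8819/19318 + 2875704/30421 = 55821132671/587672878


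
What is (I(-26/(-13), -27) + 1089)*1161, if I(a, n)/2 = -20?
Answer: 1217889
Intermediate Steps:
I(a, n) = -40 (I(a, n) = 2*(-20) = -40)
(I(-26/(-13), -27) + 1089)*1161 = (-40 + 1089)*1161 = 1049*1161 = 1217889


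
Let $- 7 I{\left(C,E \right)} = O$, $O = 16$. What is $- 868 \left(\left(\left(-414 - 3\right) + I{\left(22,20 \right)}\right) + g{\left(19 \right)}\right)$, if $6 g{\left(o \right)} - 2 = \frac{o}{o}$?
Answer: $363506$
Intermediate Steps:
$I{\left(C,E \right)} = - \frac{16}{7}$ ($I{\left(C,E \right)} = \left(- \frac{1}{7}\right) 16 = - \frac{16}{7}$)
$g{\left(o \right)} = \frac{1}{2}$ ($g{\left(o \right)} = \frac{1}{3} + \frac{o \frac{1}{o}}{6} = \frac{1}{3} + \frac{1}{6} \cdot 1 = \frac{1}{3} + \frac{1}{6} = \frac{1}{2}$)
$- 868 \left(\left(\left(-414 - 3\right) + I{\left(22,20 \right)}\right) + g{\left(19 \right)}\right) = - 868 \left(\left(\left(-414 - 3\right) - \frac{16}{7}\right) + \frac{1}{2}\right) = - 868 \left(\left(-417 - \frac{16}{7}\right) + \frac{1}{2}\right) = - 868 \left(- \frac{2935}{7} + \frac{1}{2}\right) = \left(-868\right) \left(- \frac{5863}{14}\right) = 363506$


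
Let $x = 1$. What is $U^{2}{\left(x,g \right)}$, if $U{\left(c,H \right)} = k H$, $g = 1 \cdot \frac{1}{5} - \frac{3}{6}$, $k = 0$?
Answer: $0$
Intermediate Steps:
$g = - \frac{3}{10}$ ($g = 1 \cdot \frac{1}{5} - \frac{1}{2} = \frac{1}{5} - \frac{1}{2} = - \frac{3}{10} \approx -0.3$)
$U{\left(c,H \right)} = 0$ ($U{\left(c,H \right)} = 0 H = 0$)
$U^{2}{\left(x,g \right)} = 0^{2} = 0$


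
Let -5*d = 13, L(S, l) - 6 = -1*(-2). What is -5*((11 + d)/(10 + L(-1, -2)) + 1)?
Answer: -22/3 ≈ -7.3333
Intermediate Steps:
L(S, l) = 8 (L(S, l) = 6 - 1*(-2) = 6 + 2 = 8)
d = -13/5 (d = -⅕*13 = -13/5 ≈ -2.6000)
-5*((11 + d)/(10 + L(-1, -2)) + 1) = -5*((11 - 13/5)/(10 + 8) + 1) = -5*((42/5)/18 + 1) = -5*((42/5)*(1/18) + 1) = -5*(7/15 + 1) = -5*22/15 = -22/3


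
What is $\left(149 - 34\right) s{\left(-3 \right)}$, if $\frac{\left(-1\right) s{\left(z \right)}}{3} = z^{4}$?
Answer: $-27945$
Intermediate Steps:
$s{\left(z \right)} = - 3 z^{4}$
$\left(149 - 34\right) s{\left(-3 \right)} = \left(149 - 34\right) \left(- 3 \left(-3\right)^{4}\right) = 115 \left(\left(-3\right) 81\right) = 115 \left(-243\right) = -27945$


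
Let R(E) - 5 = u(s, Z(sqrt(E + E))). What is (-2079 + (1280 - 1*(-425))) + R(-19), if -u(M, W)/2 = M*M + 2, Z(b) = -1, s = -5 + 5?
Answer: -373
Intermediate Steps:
s = 0
u(M, W) = -4 - 2*M**2 (u(M, W) = -2*(M*M + 2) = -2*(M**2 + 2) = -2*(2 + M**2) = -4 - 2*M**2)
R(E) = 1 (R(E) = 5 + (-4 - 2*0**2) = 5 + (-4 - 2*0) = 5 + (-4 + 0) = 5 - 4 = 1)
(-2079 + (1280 - 1*(-425))) + R(-19) = (-2079 + (1280 - 1*(-425))) + 1 = (-2079 + (1280 + 425)) + 1 = (-2079 + 1705) + 1 = -374 + 1 = -373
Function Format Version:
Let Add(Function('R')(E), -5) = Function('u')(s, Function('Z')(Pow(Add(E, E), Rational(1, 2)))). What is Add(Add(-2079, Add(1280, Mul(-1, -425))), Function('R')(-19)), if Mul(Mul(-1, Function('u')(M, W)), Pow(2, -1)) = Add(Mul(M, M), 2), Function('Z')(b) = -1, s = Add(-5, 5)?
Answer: -373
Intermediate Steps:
s = 0
Function('u')(M, W) = Add(-4, Mul(-2, Pow(M, 2))) (Function('u')(M, W) = Mul(-2, Add(Mul(M, M), 2)) = Mul(-2, Add(Pow(M, 2), 2)) = Mul(-2, Add(2, Pow(M, 2))) = Add(-4, Mul(-2, Pow(M, 2))))
Function('R')(E) = 1 (Function('R')(E) = Add(5, Add(-4, Mul(-2, Pow(0, 2)))) = Add(5, Add(-4, Mul(-2, 0))) = Add(5, Add(-4, 0)) = Add(5, -4) = 1)
Add(Add(-2079, Add(1280, Mul(-1, -425))), Function('R')(-19)) = Add(Add(-2079, Add(1280, Mul(-1, -425))), 1) = Add(Add(-2079, Add(1280, 425)), 1) = Add(Add(-2079, 1705), 1) = Add(-374, 1) = -373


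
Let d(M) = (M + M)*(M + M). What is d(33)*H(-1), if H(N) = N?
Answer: -4356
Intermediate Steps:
d(M) = 4*M² (d(M) = (2*M)*(2*M) = 4*M²)
d(33)*H(-1) = (4*33²)*(-1) = (4*1089)*(-1) = 4356*(-1) = -4356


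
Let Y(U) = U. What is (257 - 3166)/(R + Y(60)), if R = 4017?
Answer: -2909/4077 ≈ -0.71351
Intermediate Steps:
(257 - 3166)/(R + Y(60)) = (257 - 3166)/(4017 + 60) = -2909/4077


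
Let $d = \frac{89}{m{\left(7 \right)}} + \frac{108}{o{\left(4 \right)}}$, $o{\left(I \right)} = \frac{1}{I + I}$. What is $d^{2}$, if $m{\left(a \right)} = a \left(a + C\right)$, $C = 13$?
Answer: $\frac{14652860401}{19600} \approx 7.476 \cdot 10^{5}$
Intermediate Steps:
$o{\left(I \right)} = \frac{1}{2 I}$
$m{\left(a \right)} = a \left(13 + a\right)$ ($m{\left(a \right)} = a \left(a + 13\right) = a \left(13 + a\right)$)
$d = \frac{121049}{140}$ ($d = \frac{89}{7 \left(13 + 7\right)} + \frac{108}{\frac{1}{2} \cdot \frac{1}{4}} = \frac{89}{7 \cdot 20} + \frac{108}{\frac{1}{2} \cdot \frac{1}{4}} = \frac{89}{140} + 108 \frac{1}{\frac{1}{8}} = 89 \cdot \frac{1}{140} + 108 \cdot 8 = \frac{89}{140} + 864 = \frac{121049}{140} \approx 864.64$)
$d^{2} = \left(\frac{121049}{140}\right)^{2} = \frac{14652860401}{19600}$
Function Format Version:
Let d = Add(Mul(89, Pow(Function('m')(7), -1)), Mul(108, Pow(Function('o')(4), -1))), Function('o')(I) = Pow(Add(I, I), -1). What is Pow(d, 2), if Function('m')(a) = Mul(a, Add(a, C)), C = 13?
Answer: Rational(14652860401, 19600) ≈ 7.4760e+5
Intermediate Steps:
Function('o')(I) = Mul(Rational(1, 2), Pow(I, -1)) (Function('o')(I) = Pow(Mul(2, I), -1) = Mul(Rational(1, 2), Pow(I, -1)))
Function('m')(a) = Mul(a, Add(13, a)) (Function('m')(a) = Mul(a, Add(a, 13)) = Mul(a, Add(13, a)))
d = Rational(121049, 140) (d = Add(Mul(89, Pow(Mul(7, Add(13, 7)), -1)), Mul(108, Pow(Mul(Rational(1, 2), Pow(4, -1)), -1))) = Add(Mul(89, Pow(Mul(7, 20), -1)), Mul(108, Pow(Mul(Rational(1, 2), Rational(1, 4)), -1))) = Add(Mul(89, Pow(140, -1)), Mul(108, Pow(Rational(1, 8), -1))) = Add(Mul(89, Rational(1, 140)), Mul(108, 8)) = Add(Rational(89, 140), 864) = Rational(121049, 140) ≈ 864.64)
Pow(d, 2) = Pow(Rational(121049, 140), 2) = Rational(14652860401, 19600)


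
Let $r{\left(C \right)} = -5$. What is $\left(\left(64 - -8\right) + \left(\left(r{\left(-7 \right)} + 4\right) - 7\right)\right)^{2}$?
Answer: $4096$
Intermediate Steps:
$\left(\left(64 - -8\right) + \left(\left(r{\left(-7 \right)} + 4\right) - 7\right)\right)^{2} = \left(\left(64 - -8\right) + \left(\left(-5 + 4\right) - 7\right)\right)^{2} = \left(\left(64 + 8\right) - 8\right)^{2} = \left(72 - 8\right)^{2} = 64^{2} = 4096$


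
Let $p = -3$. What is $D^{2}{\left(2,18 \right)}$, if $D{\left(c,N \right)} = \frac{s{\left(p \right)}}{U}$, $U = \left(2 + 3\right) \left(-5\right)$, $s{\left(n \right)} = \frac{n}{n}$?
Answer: $\frac{1}{625} \approx 0.0016$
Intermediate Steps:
$s{\left(n \right)} = 1$
$U = -25$ ($U = 5 \left(-5\right) = -25$)
$D{\left(c,N \right)} = - \frac{1}{25}$ ($D{\left(c,N \right)} = 1 \frac{1}{-25} = 1 \left(- \frac{1}{25}\right) = - \frac{1}{25}$)
$D^{2}{\left(2,18 \right)} = \left(- \frac{1}{25}\right)^{2} = \frac{1}{625}$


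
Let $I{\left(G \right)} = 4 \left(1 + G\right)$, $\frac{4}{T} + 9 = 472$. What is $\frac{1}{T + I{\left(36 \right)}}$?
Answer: $\frac{463}{68528} \approx 0.0067564$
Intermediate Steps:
$T = \frac{4}{463}$ ($T = \frac{4}{-9 + 472} = \frac{4}{463} \approx 0.0086393$)
$I{\left(G \right)} = 4 + 4 G$
$\frac{1}{T + I{\left(36 \right)}} = \frac{1}{\frac{4}{463} + \left(4 + 4 \cdot 36\right)} = \frac{1}{\frac{4}{463} + \left(4 + 144\right)} = \frac{1}{\frac{4}{463} + 148} = \frac{1}{\frac{68528}{463}} = \frac{463}{68528}$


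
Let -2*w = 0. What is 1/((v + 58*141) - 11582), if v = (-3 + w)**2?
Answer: -1/3395 ≈ -0.00029455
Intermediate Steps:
w = 0 (w = -1/2*0 = 0)
v = 9 (v = (-3 + 0)**2 = (-3)**2 = 9)
1/((v + 58*141) - 11582) = 1/((9 + 58*141) - 11582) = 1/((9 + 8178) - 11582) = 1/(8187 - 11582) = 1/(-3395) = -1/3395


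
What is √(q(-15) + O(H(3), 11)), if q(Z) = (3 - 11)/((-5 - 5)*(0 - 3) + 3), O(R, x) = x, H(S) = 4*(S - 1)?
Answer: √11715/33 ≈ 3.2799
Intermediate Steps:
H(S) = -4 + 4*S (H(S) = 4*(-1 + S) = -4 + 4*S)
q(Z) = -8/33 (q(Z) = -8/(-10*(-3) + 3) = -8/(30 + 3) = -8/33)
√(q(-15) + O(H(3), 11)) = √(-8/33 + 11) = √(355/33) = √11715/33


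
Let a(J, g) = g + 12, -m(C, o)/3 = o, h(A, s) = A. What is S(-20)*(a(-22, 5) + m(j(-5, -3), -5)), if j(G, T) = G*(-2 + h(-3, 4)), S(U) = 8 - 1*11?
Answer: -96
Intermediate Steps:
S(U) = -3 (S(U) = 8 - 11 = -3)
j(G, T) = -5*G (j(G, T) = G*(-2 - 3) = G*(-5) = -5*G)
m(C, o) = -3*o
a(J, g) = 12 + g
S(-20)*(a(-22, 5) + m(j(-5, -3), -5)) = -3*((12 + 5) - 3*(-5)) = -3*(17 + 15) = -3*32 = -96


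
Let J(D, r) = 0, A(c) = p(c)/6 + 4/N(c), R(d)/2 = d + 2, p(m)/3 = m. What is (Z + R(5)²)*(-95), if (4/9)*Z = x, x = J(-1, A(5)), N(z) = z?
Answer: -18620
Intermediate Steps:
p(m) = 3*m
R(d) = 4 + 2*d (R(d) = 2*(d + 2) = 2*(2 + d) = 4 + 2*d)
A(c) = c/2 + 4/c (A(c) = (3*c)/6 + 4/c = (3*c)*(⅙) + 4/c = c/2 + 4/c)
x = 0
Z = 0 (Z = (9/4)*0 = 0)
(Z + R(5)²)*(-95) = (0 + (4 + 2*5)²)*(-95) = (0 + (4 + 10)²)*(-95) = (0 + 14²)*(-95) = (0 + 196)*(-95) = 196*(-95) = -18620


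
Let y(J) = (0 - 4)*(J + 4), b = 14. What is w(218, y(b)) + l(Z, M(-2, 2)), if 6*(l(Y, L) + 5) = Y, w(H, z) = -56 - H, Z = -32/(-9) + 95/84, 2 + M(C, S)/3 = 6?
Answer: -420667/1512 ≈ -278.22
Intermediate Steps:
M(C, S) = 12 (M(C, S) = -6 + 3*6 = -6 + 18 = 12)
Z = 1181/252 (Z = -32*(-⅑) + 95*(1/84) = 32/9 + 95/84 = 1181/252 ≈ 4.6865)
y(J) = -16 - 4*J (y(J) = -4*(4 + J) = -16 - 4*J)
l(Y, L) = -5 + Y/6
w(218, y(b)) + l(Z, M(-2, 2)) = (-56 - 1*218) + (-5 + (⅙)*(1181/252)) = (-56 - 218) + (-5 + 1181/1512) = -274 - 6379/1512 = -420667/1512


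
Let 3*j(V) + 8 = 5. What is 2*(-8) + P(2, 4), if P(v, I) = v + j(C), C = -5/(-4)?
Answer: -15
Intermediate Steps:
C = 5/4 (C = -5*(-1/4) = 5/4 ≈ 1.2500)
j(V) = -1 (j(V) = -8/3 + (1/3)*5 = -8/3 + 5/3 = -1)
P(v, I) = -1 + v (P(v, I) = v - 1 = -1 + v)
2*(-8) + P(2, 4) = 2*(-8) + (-1 + 2) = -16 + 1 = -15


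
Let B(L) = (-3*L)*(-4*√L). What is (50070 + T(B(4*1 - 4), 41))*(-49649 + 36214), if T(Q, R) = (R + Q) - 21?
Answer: -672959150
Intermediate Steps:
B(L) = 12*L^(3/2)
T(Q, R) = -21 + Q + R (T(Q, R) = (Q + R) - 21 = -21 + Q + R)
(50070 + T(B(4*1 - 4), 41))*(-49649 + 36214) = (50070 + (-21 + 12*(4*1 - 4)^(3/2) + 41))*(-49649 + 36214) = (50070 + (-21 + 12*(4 - 4)^(3/2) + 41))*(-13435) = (50070 + (-21 + 12*0^(3/2) + 41))*(-13435) = (50070 + (-21 + 12*0 + 41))*(-13435) = (50070 + (-21 + 0 + 41))*(-13435) = (50070 + 20)*(-13435) = 50090*(-13435) = -672959150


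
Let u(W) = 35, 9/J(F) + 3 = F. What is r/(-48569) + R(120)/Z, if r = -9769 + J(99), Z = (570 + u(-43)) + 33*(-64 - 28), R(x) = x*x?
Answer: -1271803085/222251744 ≈ -5.7224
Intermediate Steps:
J(F) = 9/(-3 + F)
R(x) = x**2
Z = -2431 (Z = (570 + 35) + 33*(-64 - 28) = 605 + 33*(-92) = 605 - 3036 = -2431)
r = -312605/32 (r = -9769 + 9/(-3 + 99) = -9769 + 9/96 = -9769 + 9*(1/96) = -9769 + 3/32 = -312605/32 ≈ -9768.9)
r/(-48569) + R(120)/Z = -312605/32/(-48569) + 120**2/(-2431) = -312605/32*(-1/48569) + 14400*(-1/2431) = 312605/1554208 - 14400/2431 = -1271803085/222251744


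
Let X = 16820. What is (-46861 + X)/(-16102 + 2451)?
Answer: 2731/1241 ≈ 2.2006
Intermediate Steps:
(-46861 + X)/(-16102 + 2451) = (-46861 + 16820)/(-16102 + 2451) = -30041/(-13651) = -30041*(-1/13651) = 2731/1241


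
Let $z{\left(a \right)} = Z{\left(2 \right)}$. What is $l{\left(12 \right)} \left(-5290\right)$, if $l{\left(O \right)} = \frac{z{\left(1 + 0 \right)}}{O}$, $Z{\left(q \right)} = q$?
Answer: $- \frac{2645}{3} \approx -881.67$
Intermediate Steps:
$z{\left(a \right)} = 2$
$l{\left(O \right)} = \frac{2}{O}$
$l{\left(12 \right)} \left(-5290\right) = \frac{2}{12} \left(-5290\right) = 2 \cdot \frac{1}{12} \left(-5290\right) = \frac{1}{6} \left(-5290\right) = - \frac{2645}{3}$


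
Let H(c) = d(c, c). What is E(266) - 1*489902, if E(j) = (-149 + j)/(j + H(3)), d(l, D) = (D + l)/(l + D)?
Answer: -43601239/89 ≈ -4.8990e+5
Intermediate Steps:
d(l, D) = 1 (d(l, D) = (D + l)/(D + l) = 1)
H(c) = 1
E(j) = (-149 + j)/(1 + j) (E(j) = (-149 + j)/(j + 1) = (-149 + j)/(1 + j))
E(266) - 1*489902 = (-149 + 266)/(1 + 266) - 1*489902 = 117/267 - 489902 = (1/267)*117 - 489902 = 39/89 - 489902 = -43601239/89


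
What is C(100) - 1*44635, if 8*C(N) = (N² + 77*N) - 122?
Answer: -169751/4 ≈ -42438.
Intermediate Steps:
C(N) = -61/4 + N²/8 + 77*N/8 (C(N) = ((N² + 77*N) - 122)/8 = (-122 + N² + 77*N)/8 = -61/4 + N²/8 + 77*N/8)
C(100) - 1*44635 = (-61/4 + (⅛)*100² + (77/8)*100) - 1*44635 = (-61/4 + (⅛)*10000 + 1925/2) - 44635 = (-61/4 + 1250 + 1925/2) - 44635 = 8789/4 - 44635 = -169751/4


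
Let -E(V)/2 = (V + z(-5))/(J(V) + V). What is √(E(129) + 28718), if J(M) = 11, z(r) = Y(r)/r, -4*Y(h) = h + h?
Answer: √140709205/70 ≈ 169.46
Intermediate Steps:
Y(h) = -h/2 (Y(h) = -(h + h)/4 = -h/2)
z(r) = -½ (z(r) = (-r/2)/r = -½)
E(V) = -2*(-½ + V)/(11 + V) (E(V) = -2*(V - ½)/(11 + V) = -2*(-½ + V)/(11 + V))
√(E(129) + 28718) = √((1 - 2*129)/(11 + 129) + 28718) = √((1 - 258)/140 + 28718) = √((1/140)*(-257) + 28718) = √(-257/140 + 28718) = √(4020263/140) = √140709205/70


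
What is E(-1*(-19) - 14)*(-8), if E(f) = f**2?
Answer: -200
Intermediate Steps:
E(-1*(-19) - 14)*(-8) = (-1*(-19) - 14)**2*(-8) = (19 - 14)**2*(-8) = 5**2*(-8) = 25*(-8) = -200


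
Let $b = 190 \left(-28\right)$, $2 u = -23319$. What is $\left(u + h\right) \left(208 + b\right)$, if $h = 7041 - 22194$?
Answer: $137065500$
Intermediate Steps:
$h = -15153$
$u = - \frac{23319}{2}$ ($u = \frac{1}{2} \left(-23319\right) = - \frac{23319}{2} \approx -11660.0$)
$b = -5320$
$\left(u + h\right) \left(208 + b\right) = \left(- \frac{23319}{2} - 15153\right) \left(208 - 5320\right) = \left(- \frac{53625}{2}\right) \left(-5112\right) = 137065500$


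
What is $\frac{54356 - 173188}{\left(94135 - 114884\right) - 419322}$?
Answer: $\frac{118832}{440071} \approx 0.27003$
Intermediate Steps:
$\frac{54356 - 173188}{\left(94135 - 114884\right) - 419322} = - \frac{118832}{\left(94135 - 114884\right) - 419322} = - \frac{118832}{-20749 - 419322} = - \frac{118832}{-440071} = \left(-118832\right) \left(- \frac{1}{440071}\right) = \frac{118832}{440071}$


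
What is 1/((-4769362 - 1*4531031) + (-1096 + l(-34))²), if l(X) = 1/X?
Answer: -1156/9362574083 ≈ -1.2347e-7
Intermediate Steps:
1/((-4769362 - 1*4531031) + (-1096 + l(-34))²) = 1/((-4769362 - 1*4531031) + (-1096 + 1/(-34))²) = 1/((-4769362 - 4531031) + (-1096 - 1/34)²) = 1/(-9300393 + (-37265/34)²) = 1/(-9300393 + 1388680225/1156) = 1/(-9362574083/1156) = -1156/9362574083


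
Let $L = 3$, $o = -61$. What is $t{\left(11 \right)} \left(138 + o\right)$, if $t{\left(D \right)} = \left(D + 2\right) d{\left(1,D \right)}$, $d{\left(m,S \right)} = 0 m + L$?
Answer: $3003$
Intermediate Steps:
$d{\left(m,S \right)} = 3$ ($d{\left(m,S \right)} = 0 m + 3 = 0 + 3 = 3$)
$t{\left(D \right)} = 6 + 3 D$ ($t{\left(D \right)} = \left(D + 2\right) 3 = \left(2 + D\right) 3 = 6 + 3 D$)
$t{\left(11 \right)} \left(138 + o\right) = \left(6 + 3 \cdot 11\right) \left(138 - 61\right) = \left(6 + 33\right) 77 = 39 \cdot 77 = 3003$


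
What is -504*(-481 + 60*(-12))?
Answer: 605304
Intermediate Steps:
-504*(-481 + 60*(-12)) = -504*(-481 - 720) = -504*(-1201) = 605304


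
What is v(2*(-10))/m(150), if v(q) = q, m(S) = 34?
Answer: -10/17 ≈ -0.58823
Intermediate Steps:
v(2*(-10))/m(150) = (2*(-10))/34 = -20*1/34 = -10/17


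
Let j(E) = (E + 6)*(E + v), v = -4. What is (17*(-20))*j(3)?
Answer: 3060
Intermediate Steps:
j(E) = (-4 + E)*(6 + E) (j(E) = (E + 6)*(E - 4) = (6 + E)*(-4 + E) = (-4 + E)*(6 + E))
(17*(-20))*j(3) = (17*(-20))*(-24 + 3**2 + 2*3) = -340*(-24 + 9 + 6) = -340*(-9) = 3060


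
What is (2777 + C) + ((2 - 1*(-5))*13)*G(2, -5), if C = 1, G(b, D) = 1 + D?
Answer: 2414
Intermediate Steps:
(2777 + C) + ((2 - 1*(-5))*13)*G(2, -5) = (2777 + 1) + ((2 - 1*(-5))*13)*(1 - 5) = 2778 + ((2 + 5)*13)*(-4) = 2778 + (7*13)*(-4) = 2778 + 91*(-4) = 2778 - 364 = 2414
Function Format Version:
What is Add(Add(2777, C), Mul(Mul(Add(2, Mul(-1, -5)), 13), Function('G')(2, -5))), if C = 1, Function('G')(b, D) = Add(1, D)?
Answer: 2414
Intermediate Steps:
Add(Add(2777, C), Mul(Mul(Add(2, Mul(-1, -5)), 13), Function('G')(2, -5))) = Add(Add(2777, 1), Mul(Mul(Add(2, Mul(-1, -5)), 13), Add(1, -5))) = Add(2778, Mul(Mul(Add(2, 5), 13), -4)) = Add(2778, Mul(Mul(7, 13), -4)) = Add(2778, Mul(91, -4)) = Add(2778, -364) = 2414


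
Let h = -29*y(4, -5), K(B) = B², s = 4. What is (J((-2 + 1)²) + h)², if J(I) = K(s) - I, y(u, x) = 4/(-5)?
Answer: 36481/25 ≈ 1459.2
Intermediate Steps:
y(u, x) = -⅘ (y(u, x) = 4*(-⅕) = -⅘)
J(I) = 16 - I (J(I) = 4² - I = 16 - I)
h = 116/5 (h = -29*(-⅘) = 116/5 ≈ 23.200)
(J((-2 + 1)²) + h)² = ((16 - (-2 + 1)²) + 116/5)² = ((16 - 1*(-1)²) + 116/5)² = ((16 - 1*1) + 116/5)² = ((16 - 1) + 116/5)² = (15 + 116/5)² = (191/5)² = 36481/25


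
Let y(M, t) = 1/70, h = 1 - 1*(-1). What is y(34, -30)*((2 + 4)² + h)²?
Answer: 722/35 ≈ 20.629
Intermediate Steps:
h = 2 (h = 1 + 1 = 2)
y(M, t) = 1/70
y(34, -30)*((2 + 4)² + h)² = ((2 + 4)² + 2)²/70 = (6² + 2)²/70 = (36 + 2)²/70 = (1/70)*38² = (1/70)*1444 = 722/35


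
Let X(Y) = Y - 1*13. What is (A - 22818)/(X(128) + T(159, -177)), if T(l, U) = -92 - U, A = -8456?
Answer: -15637/100 ≈ -156.37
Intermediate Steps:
X(Y) = -13 + Y (X(Y) = Y - 13 = -13 + Y)
(A - 22818)/(X(128) + T(159, -177)) = (-8456 - 22818)/((-13 + 128) + (-92 - 1*(-177))) = -31274/(115 + (-92 + 177)) = -31274/(115 + 85) = -31274/200 = -31274*1/200 = -15637/100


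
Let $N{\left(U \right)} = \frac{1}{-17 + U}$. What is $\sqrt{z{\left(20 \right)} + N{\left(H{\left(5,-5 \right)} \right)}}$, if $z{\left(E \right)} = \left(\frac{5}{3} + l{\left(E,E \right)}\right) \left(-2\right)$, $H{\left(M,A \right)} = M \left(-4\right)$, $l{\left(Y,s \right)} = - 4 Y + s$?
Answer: $\frac{11 \sqrt{11877}}{111} \approx 10.8$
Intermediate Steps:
$l{\left(Y,s \right)} = s - 4 Y$
$H{\left(M,A \right)} = - 4 M$
$z{\left(E \right)} = - \frac{10}{3} + 6 E$ ($z{\left(E \right)} = \left(\frac{5}{3} + \left(E - 4 E\right)\right) \left(-2\right) = \left(5 \cdot \frac{1}{3} - 3 E\right) \left(-2\right) = \left(\frac{5}{3} - 3 E\right) \left(-2\right) = - \frac{10}{3} + 6 E$)
$\sqrt{z{\left(20 \right)} + N{\left(H{\left(5,-5 \right)} \right)}} = \sqrt{\left(- \frac{10}{3} + 6 \cdot 20\right) + \frac{1}{-17 - 20}} = \sqrt{\left(- \frac{10}{3} + 120\right) + \frac{1}{-17 - 20}} = \sqrt{\frac{350}{3} + \frac{1}{-37}} = \sqrt{\frac{350}{3} - \frac{1}{37}} = \sqrt{\frac{12947}{111}} = \frac{11 \sqrt{11877}}{111}$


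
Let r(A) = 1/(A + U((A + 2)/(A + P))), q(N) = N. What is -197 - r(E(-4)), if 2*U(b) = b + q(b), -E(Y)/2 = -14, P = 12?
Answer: -22659/115 ≈ -197.03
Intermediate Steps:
E(Y) = 28 (E(Y) = -2*(-14) = 28)
U(b) = b (U(b) = (b + b)/2 = (2*b)/2 = b)
r(A) = 1/(A + (2 + A)/(12 + A)) (r(A) = 1/(A + (A + 2)/(A + 12)) = 1/(A + (2 + A)/(12 + A)))
-197 - r(E(-4)) = -197 - (12 + 28)/(2 + 28 + 28*(12 + 28)) = -197 - 40/(2 + 28 + 28*40) = -197 - 40/(2 + 28 + 1120) = -197 - 40/1150 = -197 - 1*4/115 = -197 - 4/115 = -22659/115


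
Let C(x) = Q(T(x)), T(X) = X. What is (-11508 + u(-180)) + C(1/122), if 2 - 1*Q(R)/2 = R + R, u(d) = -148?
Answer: -710774/61 ≈ -11652.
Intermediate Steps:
Q(R) = 4 - 4*R (Q(R) = 4 - 2*(R + R) = 4 - 4*R)
C(x) = 4 - 4*x
(-11508 + u(-180)) + C(1/122) = (-11508 - 148) + (4 - 4/122) = -11656 + (4 - 4*1/122) = -11656 + (4 - 2/61) = -11656 + 242/61 = -710774/61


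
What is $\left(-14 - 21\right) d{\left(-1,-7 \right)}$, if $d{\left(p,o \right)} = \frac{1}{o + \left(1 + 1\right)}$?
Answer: $7$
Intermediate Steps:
$d{\left(p,o \right)} = \frac{1}{2 + o}$ ($d{\left(p,o \right)} = \frac{1}{o + 2} = \frac{1}{2 + o}$)
$\left(-14 - 21\right) d{\left(-1,-7 \right)} = \frac{-14 - 21}{2 - 7} = - \frac{35}{-5} = \left(-35\right) \left(- \frac{1}{5}\right) = 7$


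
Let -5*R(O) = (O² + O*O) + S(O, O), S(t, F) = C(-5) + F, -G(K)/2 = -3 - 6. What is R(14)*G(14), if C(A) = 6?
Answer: -7416/5 ≈ -1483.2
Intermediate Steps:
G(K) = 18 (G(K) = -2*(-3 - 6) = -2*(-9) = 18)
S(t, F) = 6 + F
R(O) = -6/5 - 2*O²/5 - O/5 (R(O) = -((O² + O*O) + (6 + O))/5 = -((O² + O²) + (6 + O))/5 = -(2*O² + (6 + O))/5 = -(6 + O + 2*O²)/5 = -6/5 - 2*O²/5 - O/5)
R(14)*G(14) = (-6/5 - ⅖*14² - ⅕*14)*18 = (-6/5 - ⅖*196 - 14/5)*18 = (-6/5 - 392/5 - 14/5)*18 = -412/5*18 = -7416/5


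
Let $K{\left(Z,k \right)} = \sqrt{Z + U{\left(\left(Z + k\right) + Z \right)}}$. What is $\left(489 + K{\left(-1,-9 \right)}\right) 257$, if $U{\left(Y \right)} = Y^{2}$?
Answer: $125673 + 514 \sqrt{30} \approx 1.2849 \cdot 10^{5}$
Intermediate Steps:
$K{\left(Z,k \right)} = \sqrt{Z + \left(k + 2 Z\right)^{2}}$ ($K{\left(Z,k \right)} = \sqrt{Z + \left(\left(Z + k\right) + Z\right)^{2}} = \sqrt{Z + \left(k + 2 Z\right)^{2}}$)
$\left(489 + K{\left(-1,-9 \right)}\right) 257 = \left(489 + \sqrt{-1 + \left(-9 + 2 \left(-1\right)\right)^{2}}\right) 257 = \left(489 + \sqrt{-1 + \left(-9 - 2\right)^{2}}\right) 257 = \left(489 + \sqrt{-1 + \left(-11\right)^{2}}\right) 257 = \left(489 + \sqrt{-1 + 121}\right) 257 = \left(489 + \sqrt{120}\right) 257 = \left(489 + 2 \sqrt{30}\right) 257 = 125673 + 514 \sqrt{30}$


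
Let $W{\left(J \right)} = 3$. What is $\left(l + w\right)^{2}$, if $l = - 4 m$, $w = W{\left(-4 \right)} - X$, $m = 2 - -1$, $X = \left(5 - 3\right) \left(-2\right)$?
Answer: $25$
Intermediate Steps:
$X = -4$ ($X = 2 \left(-2\right) = -4$)
$m = 3$ ($m = 2 + 1 = 3$)
$w = 7$ ($w = 3 - -4 = 3 + 4 = 7$)
$l = -12$ ($l = \left(-4\right) 3 = -12$)
$\left(l + w\right)^{2} = \left(-12 + 7\right)^{2} = \left(-5\right)^{2} = 25$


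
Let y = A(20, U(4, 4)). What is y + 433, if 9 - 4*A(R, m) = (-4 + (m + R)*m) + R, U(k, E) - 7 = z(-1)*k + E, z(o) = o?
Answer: 384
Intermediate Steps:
U(k, E) = 7 + E - k (U(k, E) = 7 + (-k + E) = 7 + (E - k) = 7 + E - k)
A(R, m) = 13/4 - R/4 - m*(R + m)/4 (A(R, m) = 9/4 - ((-4 + (m + R)*m) + R)/4 = 9/4 - ((-4 + (R + m)*m) + R)/4 = 9/4 - ((-4 + m*(R + m)) + R)/4 = 9/4 - (-4 + R + m*(R + m))/4 = 9/4 + (1 - R/4 - m*(R + m)/4) = 13/4 - R/4 - m*(R + m)/4)
y = -49 (y = 13/4 - ¼*20 - (7 + 4 - 1*4)²/4 - ¼*20*(7 + 4 - 1*4) = 13/4 - 5 - (7 + 4 - 4)²/4 - ¼*20*(7 + 4 - 4) = 13/4 - 5 - ¼*7² - ¼*20*7 = 13/4 - 5 - ¼*49 - 35 = 13/4 - 5 - 49/4 - 35 = -49)
y + 433 = -49 + 433 = 384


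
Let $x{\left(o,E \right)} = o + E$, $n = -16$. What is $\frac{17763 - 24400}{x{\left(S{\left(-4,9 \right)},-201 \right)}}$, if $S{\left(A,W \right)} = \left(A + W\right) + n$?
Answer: $\frac{6637}{212} \approx 31.307$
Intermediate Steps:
$S{\left(A,W \right)} = -16 + A + W$ ($S{\left(A,W \right)} = \left(A + W\right) - 16 = -16 + A + W$)
$x{\left(o,E \right)} = E + o$
$\frac{17763 - 24400}{x{\left(S{\left(-4,9 \right)},-201 \right)}} = \frac{17763 - 24400}{-201 - 11} = - \frac{6637}{-212} = \left(-6637\right) \left(- \frac{1}{212}\right) = \frac{6637}{212}$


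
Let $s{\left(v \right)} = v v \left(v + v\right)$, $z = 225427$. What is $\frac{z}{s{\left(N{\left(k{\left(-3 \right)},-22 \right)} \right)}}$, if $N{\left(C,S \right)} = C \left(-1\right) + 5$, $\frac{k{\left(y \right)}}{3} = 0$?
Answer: $\frac{225427}{250} \approx 901.71$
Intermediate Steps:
$k{\left(y \right)} = 0$ ($k{\left(y \right)} = 3 \cdot 0 = 0$)
$N{\left(C,S \right)} = 5 - C$ ($N{\left(C,S \right)} = - C + 5 = 5 - C$)
$s{\left(v \right)} = 2 v^{3}$ ($s{\left(v \right)} = v^{2} \cdot 2 v = 2 v^{3}$)
$\frac{z}{s{\left(N{\left(k{\left(-3 \right)},-22 \right)} \right)}} = \frac{225427}{2 \left(5 - 0\right)^{3}} = \frac{225427}{2 \left(5 + 0\right)^{3}} = \frac{225427}{2 \cdot 5^{3}} = \frac{225427}{2 \cdot 125} = \frac{225427}{250}$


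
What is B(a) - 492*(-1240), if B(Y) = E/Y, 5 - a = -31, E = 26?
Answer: 10981453/18 ≈ 6.1008e+5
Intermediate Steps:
a = 36 (a = 5 - 1*(-31) = 5 + 31 = 36)
B(Y) = 26/Y
B(a) - 492*(-1240) = 26/36 - 492*(-1240) = 26*(1/36) + 610080 = 13/18 + 610080 = 10981453/18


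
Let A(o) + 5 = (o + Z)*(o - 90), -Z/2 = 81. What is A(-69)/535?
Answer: 36724/535 ≈ 68.643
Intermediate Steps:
Z = -162 (Z = -2*81 = -162)
A(o) = -5 + (-162 + o)*(-90 + o) (A(o) = -5 + (o - 162)*(o - 90) = -5 + (-162 + o)*(-90 + o))
A(-69)/535 = (14575 + (-69)² - 252*(-69))/535 = (14575 + 4761 + 17388)*(1/535) = 36724*(1/535) = 36724/535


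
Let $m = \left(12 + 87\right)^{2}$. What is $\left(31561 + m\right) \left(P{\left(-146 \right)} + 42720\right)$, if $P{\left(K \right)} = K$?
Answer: $1760945788$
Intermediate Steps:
$m = 9801$ ($m = 99^{2} = 9801$)
$\left(31561 + m\right) \left(P{\left(-146 \right)} + 42720\right) = \left(31561 + 9801\right) \left(-146 + 42720\right) = 41362 \cdot 42574 = 1760945788$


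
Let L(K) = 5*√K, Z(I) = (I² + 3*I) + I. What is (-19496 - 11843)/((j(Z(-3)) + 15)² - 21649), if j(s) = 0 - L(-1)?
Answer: 672190211/460082101 - 4700850*I/460082101 ≈ 1.461 - 0.010217*I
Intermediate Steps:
Z(I) = I² + 4*I
j(s) = -5*I (j(s) = 0 - 5*√(-1) = 0 - 5*I = -5*I)
(-19496 - 11843)/((j(Z(-3)) + 15)² - 21649) = (-19496 - 11843)/((-5*I + 15)² - 21649) = -31339/((15 - 5*I)² - 21649) = -31339/(-21649 + (15 - 5*I)²)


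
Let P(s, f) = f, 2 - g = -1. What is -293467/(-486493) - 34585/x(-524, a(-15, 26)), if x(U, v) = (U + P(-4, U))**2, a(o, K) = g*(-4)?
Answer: 305490619563/534317207872 ≈ 0.57174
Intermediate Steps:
g = 3 (g = 2 - 1*(-1) = 2 + 1 = 3)
a(o, K) = -12 (a(o, K) = 3*(-4) = -12)
x(U, v) = 4*U**2 (x(U, v) = (U + U)**2 = (2*U)**2 = 4*U**2)
-293467/(-486493) - 34585/x(-524, a(-15, 26)) = -293467/(-486493) - 34585/(4*(-524)**2) = -293467*(-1/486493) - 34585/(4*274576) = 293467/486493 - 34585/1098304 = 305490619563/534317207872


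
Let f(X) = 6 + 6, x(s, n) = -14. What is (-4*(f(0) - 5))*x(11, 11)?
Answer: 392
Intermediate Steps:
f(X) = 12
(-4*(f(0) - 5))*x(11, 11) = -4*(12 - 5)*(-14) = -4*7*(-14) = -28*(-14) = 392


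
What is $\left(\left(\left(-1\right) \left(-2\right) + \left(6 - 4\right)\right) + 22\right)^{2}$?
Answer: $676$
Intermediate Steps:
$\left(\left(\left(-1\right) \left(-2\right) + \left(6 - 4\right)\right) + 22\right)^{2} = \left(\left(2 + \left(6 - 4\right)\right) + 22\right)^{2} = \left(\left(2 + 2\right) + 22\right)^{2} = \left(4 + 22\right)^{2} = 26^{2} = 676$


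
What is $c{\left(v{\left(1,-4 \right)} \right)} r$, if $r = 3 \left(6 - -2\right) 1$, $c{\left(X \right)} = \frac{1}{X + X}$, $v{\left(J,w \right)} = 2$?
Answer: $6$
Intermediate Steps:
$c{\left(X \right)} = \frac{1}{2 X}$
$r = 24$ ($r = 3 \left(6 + 2\right) 1 = 3 \cdot 8 \cdot 1 = 24 \cdot 1 = 24$)
$c{\left(v{\left(1,-4 \right)} \right)} r = \frac{1}{2 \cdot 2} \cdot 24 = \frac{1}{2} \cdot \frac{1}{2} \cdot 24 = \frac{1}{4} \cdot 24 = 6$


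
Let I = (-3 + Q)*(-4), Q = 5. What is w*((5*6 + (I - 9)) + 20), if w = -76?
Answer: -2508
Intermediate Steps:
I = -8 (I = (-3 + 5)*(-4) = 2*(-4) = -8)
w*((5*6 + (I - 9)) + 20) = -76*((5*6 + (-8 - 9)) + 20) = -76*((30 - 17) + 20) = -76*(13 + 20) = -76*33 = -2508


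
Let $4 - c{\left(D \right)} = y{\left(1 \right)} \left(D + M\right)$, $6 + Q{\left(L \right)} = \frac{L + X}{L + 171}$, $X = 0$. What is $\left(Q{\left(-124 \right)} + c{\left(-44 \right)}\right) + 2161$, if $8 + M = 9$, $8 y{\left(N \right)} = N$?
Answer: $\frac{812813}{376} \approx 2161.7$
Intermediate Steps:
$y{\left(N \right)} = \frac{N}{8}$
$M = 1$ ($M = -8 + 9 = 1$)
$Q{\left(L \right)} = -6 + \frac{L}{171 + L}$ ($Q{\left(L \right)} = -6 + \frac{L + 0}{L + 171} = -6 + \frac{L}{171 + L}$)
$c{\left(D \right)} = \frac{31}{8} - \frac{D}{8}$ ($c{\left(D \right)} = 4 - \frac{1}{8} \cdot 1 \left(D + 1\right) = 4 - \frac{1 + D}{8} = 4 - \left(\frac{1}{8} + \frac{D}{8}\right) = \frac{31}{8} - \frac{D}{8}$)
$\left(Q{\left(-124 \right)} + c{\left(-44 \right)}\right) + 2161 = \left(\frac{-1026 - -620}{171 - 124} + \left(\frac{31}{8} - - \frac{11}{2}\right)\right) + 2161 = \left(\frac{-1026 + 620}{47} + \left(\frac{31}{8} + \frac{11}{2}\right)\right) + 2161 = \left(\frac{1}{47} \left(-406\right) + \frac{75}{8}\right) + 2161 = \left(- \frac{406}{47} + \frac{75}{8}\right) + 2161 = \frac{277}{376} + 2161 = \frac{812813}{376}$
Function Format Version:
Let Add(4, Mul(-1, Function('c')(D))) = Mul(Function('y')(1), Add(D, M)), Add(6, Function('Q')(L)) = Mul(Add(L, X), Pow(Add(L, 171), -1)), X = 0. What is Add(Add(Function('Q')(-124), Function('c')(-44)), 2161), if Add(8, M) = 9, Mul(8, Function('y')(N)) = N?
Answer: Rational(812813, 376) ≈ 2161.7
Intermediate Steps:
Function('y')(N) = Mul(Rational(1, 8), N)
M = 1 (M = Add(-8, 9) = 1)
Function('Q')(L) = Add(-6, Mul(L, Pow(Add(171, L), -1))) (Function('Q')(L) = Add(-6, Mul(Add(L, 0), Pow(Add(L, 171), -1))) = Add(-6, Mul(L, Pow(Add(171, L), -1))))
Function('c')(D) = Add(Rational(31, 8), Mul(Rational(-1, 8), D)) (Function('c')(D) = Add(4, Mul(-1, Mul(Mul(Rational(1, 8), 1), Add(D, 1)))) = Add(4, Mul(-1, Mul(Rational(1, 8), Add(1, D)))) = Add(4, Mul(-1, Add(Rational(1, 8), Mul(Rational(1, 8), D)))) = Add(4, Add(Rational(-1, 8), Mul(Rational(-1, 8), D))) = Add(Rational(31, 8), Mul(Rational(-1, 8), D)))
Add(Add(Function('Q')(-124), Function('c')(-44)), 2161) = Add(Add(Mul(Pow(Add(171, -124), -1), Add(-1026, Mul(-5, -124))), Add(Rational(31, 8), Mul(Rational(-1, 8), -44))), 2161) = Add(Add(Mul(Pow(47, -1), Add(-1026, 620)), Add(Rational(31, 8), Rational(11, 2))), 2161) = Add(Add(Mul(Rational(1, 47), -406), Rational(75, 8)), 2161) = Add(Add(Rational(-406, 47), Rational(75, 8)), 2161) = Add(Rational(277, 376), 2161) = Rational(812813, 376)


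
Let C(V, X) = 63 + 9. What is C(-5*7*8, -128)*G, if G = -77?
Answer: -5544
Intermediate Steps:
C(V, X) = 72
C(-5*7*8, -128)*G = 72*(-77) = -5544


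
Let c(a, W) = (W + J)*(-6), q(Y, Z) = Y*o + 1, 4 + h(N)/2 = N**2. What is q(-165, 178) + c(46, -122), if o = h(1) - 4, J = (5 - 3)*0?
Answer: 2383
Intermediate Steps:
J = 0 (J = 2*0 = 0)
h(N) = -8 + 2*N**2
o = -10 (o = (-8 + 2*1**2) - 4 = (-8 + 2*1) - 4 = (-8 + 2) - 4 = -6 - 4 = -10)
q(Y, Z) = 1 - 10*Y (q(Y, Z) = Y*(-10) + 1 = -10*Y + 1 = 1 - 10*Y)
c(a, W) = -6*W (c(a, W) = (W + 0)*(-6) = W*(-6) = -6*W)
q(-165, 178) + c(46, -122) = (1 - 10*(-165)) - 6*(-122) = (1 + 1650) + 732 = 1651 + 732 = 2383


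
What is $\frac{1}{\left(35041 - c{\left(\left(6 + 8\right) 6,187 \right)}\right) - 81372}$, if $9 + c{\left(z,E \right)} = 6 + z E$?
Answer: $- \frac{1}{62036} \approx -1.612 \cdot 10^{-5}$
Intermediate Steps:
$c{\left(z,E \right)} = -3 + E z$ ($c{\left(z,E \right)} = -9 + \left(6 + z E\right) = -9 + \left(6 + E z\right) = -3 + E z$)
$\frac{1}{\left(35041 - c{\left(\left(6 + 8\right) 6,187 \right)}\right) - 81372} = \frac{1}{\left(35041 - \left(-3 + 187 \left(6 + 8\right) 6\right)\right) - 81372} = \frac{1}{\left(35041 - \left(-3 + 187 \cdot 14 \cdot 6\right)\right) - 81372} = \frac{1}{\left(35041 - \left(-3 + 187 \cdot 84\right)\right) - 81372} = \frac{1}{\left(35041 - \left(-3 + 15708\right)\right) - 81372} = \frac{1}{\left(35041 - 15705\right) - 81372} = \frac{1}{19336 - 81372} = \frac{1}{-62036} = - \frac{1}{62036}$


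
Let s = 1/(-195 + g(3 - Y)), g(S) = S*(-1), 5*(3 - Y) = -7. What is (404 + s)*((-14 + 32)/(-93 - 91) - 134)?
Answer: -4824593579/89056 ≈ -54175.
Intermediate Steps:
Y = 22/5 (Y = 3 - ⅕*(-7) = 3 + 7/5 = 22/5 ≈ 4.4000)
g(S) = -S
s = -5/968 (s = 1/(-195 - (3 - 1*22/5)) = 1/(-195 - (3 - 22/5)) = 1/(-195 - 1*(-7/5)) = 1/(-195 + 7/5) = 1/(-968/5) = -5/968 ≈ -0.0051653)
(404 + s)*((-14 + 32)/(-93 - 91) - 134) = (404 - 5/968)*((-14 + 32)/(-93 - 91) - 134) = 391067*(18/(-184) - 134)/968 = 391067*(18*(-1/184) - 134)/968 = 391067*(-9/92 - 134)/968 = (391067/968)*(-12337/92) = -4824593579/89056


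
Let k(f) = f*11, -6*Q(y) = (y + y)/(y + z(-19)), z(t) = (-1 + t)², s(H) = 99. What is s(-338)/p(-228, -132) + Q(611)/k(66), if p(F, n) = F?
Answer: -36355525/83674404 ≈ -0.43449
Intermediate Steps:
Q(y) = -y/(3*(400 + y)) (Q(y) = -(y + y)/(6*(y + (-1 - 19)²)) = -2*y/(6*(y + (-20)²)) = -2*y/(6*(y + 400)) = -2*y/(6*(400 + y)) = -y/(3*(400 + y)))
k(f) = 11*f
s(-338)/p(-228, -132) + Q(611)/k(66) = 99/(-228) + (-1*611/(1200 + 3*611))/((11*66)) = 99*(-1/228) - 1*611/(1200 + 1833)/726 = -33/76 - 1*611/3033*(1/726) = -33/76 - 1*611*1/3033*(1/726) = -33/76 - 611/3033*1/726 = -33/76 - 611/2201958 = -36355525/83674404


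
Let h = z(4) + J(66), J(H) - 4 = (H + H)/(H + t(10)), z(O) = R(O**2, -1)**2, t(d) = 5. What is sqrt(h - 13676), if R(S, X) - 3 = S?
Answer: I*sqrt(67091379)/71 ≈ 115.37*I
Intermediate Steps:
R(S, X) = 3 + S
z(O) = (3 + O**2)**2
J(H) = 4 + 2*H/(5 + H) (J(H) = 4 + (H + H)/(H + 5) = 4 + (2*H)/(5 + H) = 4 + 2*H/(5 + H))
h = 26047/71 (h = (3 + 4**2)**2 + 2*(10 + 3*66)/(5 + 66) = (3 + 16)**2 + 2*(10 + 198)/71 = 19**2 + 2*(1/71)*208 = 361 + 416/71 = 26047/71 ≈ 366.86)
sqrt(h - 13676) = sqrt(26047/71 - 13676) = sqrt(-944949/71) = I*sqrt(67091379)/71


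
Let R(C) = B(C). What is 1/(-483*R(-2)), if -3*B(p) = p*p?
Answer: 1/644 ≈ 0.0015528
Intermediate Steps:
B(p) = -p²/3 (B(p) = -p*p/3 = -p²/3)
R(C) = -C²/3
1/(-483*R(-2)) = 1/(-(-161)*(-2)²) = 1/(-(-161)*4) = 1/(-483*(-4/3)) = 1/644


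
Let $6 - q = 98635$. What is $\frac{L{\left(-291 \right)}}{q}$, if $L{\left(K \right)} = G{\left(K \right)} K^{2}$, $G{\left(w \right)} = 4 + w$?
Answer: $\frac{24303447}{98629} \approx 246.41$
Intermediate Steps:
$q = -98629$ ($q = 6 - 98635 = -98629$)
$L{\left(K \right)} = K^{2} \left(4 + K\right)$ ($L{\left(K \right)} = \left(4 + K\right) K^{2} = K^{2} \left(4 + K\right)$)
$\frac{L{\left(-291 \right)}}{q} = \frac{\left(-291\right)^{2} \left(4 - 291\right)}{-98629} = 84681 \left(-287\right) \left(- \frac{1}{98629}\right) = \left(-24303447\right) \left(- \frac{1}{98629}\right) = \frac{24303447}{98629}$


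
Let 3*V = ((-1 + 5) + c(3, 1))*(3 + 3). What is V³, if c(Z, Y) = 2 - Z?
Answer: 216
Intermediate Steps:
V = 6 (V = (((-1 + 5) + (2 - 1*3))*(3 + 3))/3 = ((4 + (2 - 3))*6)/3 = ((4 - 1)*6)/3 = (3*6)/3 = (⅓)*18 = 6)
V³ = 6³ = 216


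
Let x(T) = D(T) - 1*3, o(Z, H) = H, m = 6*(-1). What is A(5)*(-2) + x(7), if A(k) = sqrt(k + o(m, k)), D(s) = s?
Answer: 4 - 2*sqrt(10) ≈ -2.3246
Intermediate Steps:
m = -6
A(k) = sqrt(2)*sqrt(k) (A(k) = sqrt(k + k) = sqrt(2*k) = sqrt(2)*sqrt(k))
x(T) = -3 + T (x(T) = T - 1*3 = T - 3 = -3 + T)
A(5)*(-2) + x(7) = (sqrt(2)*sqrt(5))*(-2) + (-3 + 7) = sqrt(10)*(-2) + 4 = -2*sqrt(10) + 4 = 4 - 2*sqrt(10)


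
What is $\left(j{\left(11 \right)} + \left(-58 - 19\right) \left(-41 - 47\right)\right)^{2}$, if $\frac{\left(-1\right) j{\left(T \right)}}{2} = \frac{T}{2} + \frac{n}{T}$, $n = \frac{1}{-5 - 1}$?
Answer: $\frac{49838776516}{1089} \approx 4.5766 \cdot 10^{7}$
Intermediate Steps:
$n = - \frac{1}{6}$ ($n = \frac{1}{-6} = - \frac{1}{6} \approx -0.16667$)
$j{\left(T \right)} = - T + \frac{1}{3 T}$ ($j{\left(T \right)} = - 2 \left(\frac{T}{2} - \frac{1}{6 T}\right) = - T + \frac{1}{3 T}$)
$\left(j{\left(11 \right)} + \left(-58 - 19\right) \left(-41 - 47\right)\right)^{2} = \left(\left(\left(-1\right) 11 + \frac{1}{3 \cdot 11}\right) + \left(-58 - 19\right) \left(-41 - 47\right)\right)^{2} = \left(\left(-11 + \frac{1}{3} \cdot \frac{1}{11}\right) - -6776\right)^{2} = \left(\left(-11 + \frac{1}{33}\right) + 6776\right)^{2} = \left(- \frac{362}{33} + 6776\right)^{2} = \left(\frac{223246}{33}\right)^{2} = \frac{49838776516}{1089}$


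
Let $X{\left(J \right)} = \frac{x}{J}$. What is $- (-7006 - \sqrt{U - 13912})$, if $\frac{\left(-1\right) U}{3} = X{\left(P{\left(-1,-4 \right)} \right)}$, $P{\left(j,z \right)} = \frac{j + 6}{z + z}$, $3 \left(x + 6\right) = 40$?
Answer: $7006 + \frac{14 i \sqrt{1770}}{5} \approx 7006.0 + 117.8 i$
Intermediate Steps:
$x = \frac{22}{3}$ ($x = -6 + \frac{1}{3} \cdot 40 = -6 + \frac{40}{3} = \frac{22}{3} \approx 7.3333$)
$P{\left(j,z \right)} = \frac{6 + j}{2 z}$
$X{\left(J \right)} = \frac{22}{3 J}$
$U = \frac{176}{5}$ ($U = - 3 \frac{22}{3 \frac{6 - 1}{2 \left(-4\right)}} = - 3 \frac{22}{3 \cdot \frac{1}{2} \left(- \frac{1}{4}\right) 5} = - 3 \frac{22}{3 \left(- \frac{5}{8}\right)} = - 3 \cdot \frac{22}{3} \left(- \frac{8}{5}\right) = \left(-3\right) \left(- \frac{176}{15}\right) = \frac{176}{5} \approx 35.2$)
$- (-7006 - \sqrt{U - 13912}) = - (-7006 - \sqrt{\frac{176}{5} - 13912}) = - (-7006 - \sqrt{- \frac{69384}{5}}) = - (-7006 - \frac{14 i \sqrt{1770}}{5}) = 7006 + \frac{14 i \sqrt{1770}}{5}$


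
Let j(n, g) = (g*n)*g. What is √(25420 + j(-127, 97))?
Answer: 3*I*√129947 ≈ 1081.4*I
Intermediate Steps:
j(n, g) = n*g²
√(25420 + j(-127, 97)) = √(25420 - 127*97²) = √(25420 - 127*9409) = √(25420 - 1194943) = √(-1169523) = 3*I*√129947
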